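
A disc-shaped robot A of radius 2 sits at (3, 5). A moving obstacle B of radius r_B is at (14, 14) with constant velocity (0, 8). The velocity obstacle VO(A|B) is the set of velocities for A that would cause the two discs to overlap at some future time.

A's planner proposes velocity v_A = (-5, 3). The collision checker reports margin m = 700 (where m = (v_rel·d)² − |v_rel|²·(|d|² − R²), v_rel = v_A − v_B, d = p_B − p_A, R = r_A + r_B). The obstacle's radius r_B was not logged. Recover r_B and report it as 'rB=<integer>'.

m = 700
d = (11, 9);  v_rel = (-5, -5),  |v_rel|² = 50
v_rel×d = (-5)·(9) − (-5)·(11) = 10
since m = R²·50 − 10²:  R² = (100 + 700) / 50 = 16
R = √16 = 4  ⇒  r_B = 4 − 2 = 2

rB=2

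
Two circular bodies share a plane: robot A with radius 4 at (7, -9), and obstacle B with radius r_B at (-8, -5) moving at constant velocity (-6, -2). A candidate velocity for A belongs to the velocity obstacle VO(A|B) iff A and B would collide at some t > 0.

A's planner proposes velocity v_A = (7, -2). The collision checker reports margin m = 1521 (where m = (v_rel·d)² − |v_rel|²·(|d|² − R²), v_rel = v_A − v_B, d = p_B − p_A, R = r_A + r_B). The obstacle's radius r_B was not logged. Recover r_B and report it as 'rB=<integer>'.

m = 1521
d = (-15, 4);  v_rel = (13, 0),  |v_rel|² = 169
v_rel×d = (13)·(4) − (0)·(-15) = 52
since m = R²·169 − 52²:  R² = (2704 + 1521) / 169 = 25
R = √25 = 5  ⇒  r_B = 5 − 4 = 1

rB=1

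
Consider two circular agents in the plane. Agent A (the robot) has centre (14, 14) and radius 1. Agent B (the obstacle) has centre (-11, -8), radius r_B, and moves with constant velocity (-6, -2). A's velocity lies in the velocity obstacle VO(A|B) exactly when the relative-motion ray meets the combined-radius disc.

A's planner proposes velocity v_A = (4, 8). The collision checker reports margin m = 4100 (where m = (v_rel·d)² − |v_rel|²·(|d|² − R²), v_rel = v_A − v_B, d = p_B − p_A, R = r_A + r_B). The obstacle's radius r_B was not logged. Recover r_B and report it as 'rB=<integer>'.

m = 4100
d = (-25, -22);  v_rel = (10, 10),  |v_rel|² = 200
v_rel×d = (10)·(-22) − (10)·(-25) = 30
since m = R²·200 − 30²:  R² = (900 + 4100) / 200 = 25
R = √25 = 5  ⇒  r_B = 5 − 1 = 4

rB=4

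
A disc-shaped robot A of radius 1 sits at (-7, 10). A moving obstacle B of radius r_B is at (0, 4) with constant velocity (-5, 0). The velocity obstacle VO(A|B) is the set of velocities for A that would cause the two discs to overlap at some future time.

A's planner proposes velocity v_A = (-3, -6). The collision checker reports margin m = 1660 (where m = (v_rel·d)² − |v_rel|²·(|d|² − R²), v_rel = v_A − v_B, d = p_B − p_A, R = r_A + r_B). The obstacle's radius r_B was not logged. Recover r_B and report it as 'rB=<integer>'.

m = 1660
d = (7, -6);  v_rel = (2, -6),  |v_rel|² = 40
v_rel×d = (2)·(-6) − (-6)·(7) = 30
since m = R²·40 − 30²:  R² = (900 + 1660) / 40 = 64
R = √64 = 8  ⇒  r_B = 8 − 1 = 7

rB=7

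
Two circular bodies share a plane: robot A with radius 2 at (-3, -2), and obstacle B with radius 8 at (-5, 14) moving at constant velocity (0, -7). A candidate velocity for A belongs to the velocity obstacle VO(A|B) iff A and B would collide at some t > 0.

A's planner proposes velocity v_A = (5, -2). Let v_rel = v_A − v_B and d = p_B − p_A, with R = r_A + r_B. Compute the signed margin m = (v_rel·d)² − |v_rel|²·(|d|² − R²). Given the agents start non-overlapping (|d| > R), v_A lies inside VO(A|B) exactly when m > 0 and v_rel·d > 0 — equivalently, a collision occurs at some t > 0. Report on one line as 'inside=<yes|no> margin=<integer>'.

d = (-2, 16),  |d|² = 260;  R = 2+8 = 10,  c = 260−10² = 160
v_rel = (5, 5),  |v_rel|² = 50;  v_rel·d = (5)·(-2) + (5)·(16) = 70
50·t² − 140·t + 160 = 0  ⇒  m = 70² − 50·160 = -3100
m = -3100 < 0,  v_rel·d = 70 > 0  ⇒  outside

inside=no margin=-3100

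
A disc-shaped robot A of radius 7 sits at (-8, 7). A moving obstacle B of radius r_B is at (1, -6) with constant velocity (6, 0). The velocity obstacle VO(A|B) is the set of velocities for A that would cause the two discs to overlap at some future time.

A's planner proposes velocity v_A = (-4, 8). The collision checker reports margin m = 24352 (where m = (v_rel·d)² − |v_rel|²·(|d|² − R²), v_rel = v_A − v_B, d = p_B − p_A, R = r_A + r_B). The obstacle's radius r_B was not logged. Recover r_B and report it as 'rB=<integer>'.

m = 24352
d = (9, -13);  v_rel = (-10, 8),  |v_rel|² = 164
v_rel×d = (-10)·(-13) − (8)·(9) = 58
since m = R²·164 − 58²:  R² = (3364 + 24352) / 164 = 169
R = √169 = 13  ⇒  r_B = 13 − 7 = 6

rB=6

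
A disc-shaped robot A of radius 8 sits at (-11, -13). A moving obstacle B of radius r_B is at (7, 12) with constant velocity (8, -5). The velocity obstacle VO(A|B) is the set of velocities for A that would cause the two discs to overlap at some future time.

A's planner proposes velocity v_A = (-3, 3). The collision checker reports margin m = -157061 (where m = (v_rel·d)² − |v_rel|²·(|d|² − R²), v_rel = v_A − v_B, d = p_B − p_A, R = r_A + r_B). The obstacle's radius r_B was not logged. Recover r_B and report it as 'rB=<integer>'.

m = -157061
d = (18, 25);  v_rel = (-11, 8),  |v_rel|² = 185
v_rel×d = (-11)·(25) − (8)·(18) = -419
since m = R²·185 − (-419)²:  R² = (175561 + -157061) / 185 = 100
R = √100 = 10  ⇒  r_B = 10 − 8 = 2

rB=2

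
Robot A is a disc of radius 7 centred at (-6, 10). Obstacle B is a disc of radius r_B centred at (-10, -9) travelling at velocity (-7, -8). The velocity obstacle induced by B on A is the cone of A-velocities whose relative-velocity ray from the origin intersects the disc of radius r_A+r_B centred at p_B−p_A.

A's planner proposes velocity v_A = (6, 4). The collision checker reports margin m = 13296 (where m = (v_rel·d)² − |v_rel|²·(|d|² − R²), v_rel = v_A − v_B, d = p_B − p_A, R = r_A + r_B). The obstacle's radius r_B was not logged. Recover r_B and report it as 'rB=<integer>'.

m = 13296
d = (-4, -19);  v_rel = (13, 12),  |v_rel|² = 313
v_rel×d = (13)·(-19) − (12)·(-4) = -199
since m = R²·313 − (-199)²:  R² = (39601 + 13296) / 313 = 169
R = √169 = 13  ⇒  r_B = 13 − 7 = 6

rB=6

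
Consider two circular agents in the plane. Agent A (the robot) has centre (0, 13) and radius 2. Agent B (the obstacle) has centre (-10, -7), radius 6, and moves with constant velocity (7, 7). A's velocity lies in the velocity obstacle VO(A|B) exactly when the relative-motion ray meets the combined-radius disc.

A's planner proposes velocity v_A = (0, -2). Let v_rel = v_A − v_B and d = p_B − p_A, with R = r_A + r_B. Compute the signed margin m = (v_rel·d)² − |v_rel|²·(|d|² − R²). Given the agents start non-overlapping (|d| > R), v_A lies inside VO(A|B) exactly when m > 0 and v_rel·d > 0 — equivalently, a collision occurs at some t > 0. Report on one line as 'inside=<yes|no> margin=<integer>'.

d = (-10, -20),  |d|² = 500;  R = 2+6 = 8,  c = 500−8² = 436
v_rel = (-7, -9),  |v_rel|² = 130;  v_rel·d = (-7)·(-10) + (-9)·(-20) = 250
130·t² − 500·t + 436 = 0  ⇒  m = 250² − 130·436 = 5820
m = 5820 > 0,  v_rel·d = 250 > 0  ⇒  inside

inside=yes margin=5820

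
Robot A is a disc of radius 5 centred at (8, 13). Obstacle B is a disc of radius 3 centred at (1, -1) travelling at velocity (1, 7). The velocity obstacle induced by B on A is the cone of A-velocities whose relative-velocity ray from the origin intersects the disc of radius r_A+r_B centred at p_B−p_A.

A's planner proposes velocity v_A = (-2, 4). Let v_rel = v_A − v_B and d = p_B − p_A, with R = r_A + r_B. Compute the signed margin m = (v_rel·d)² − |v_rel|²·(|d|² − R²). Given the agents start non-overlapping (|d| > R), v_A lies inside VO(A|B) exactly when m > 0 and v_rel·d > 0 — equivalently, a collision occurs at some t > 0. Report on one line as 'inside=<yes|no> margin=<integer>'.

d = (-7, -14),  |d|² = 245;  R = 5+3 = 8,  c = 245−8² = 181
v_rel = (-3, -3),  |v_rel|² = 18;  v_rel·d = (-3)·(-7) + (-3)·(-14) = 63
18·t² − 126·t + 181 = 0  ⇒  m = 63² − 18·181 = 711
m = 711 > 0,  v_rel·d = 63 > 0  ⇒  inside

inside=yes margin=711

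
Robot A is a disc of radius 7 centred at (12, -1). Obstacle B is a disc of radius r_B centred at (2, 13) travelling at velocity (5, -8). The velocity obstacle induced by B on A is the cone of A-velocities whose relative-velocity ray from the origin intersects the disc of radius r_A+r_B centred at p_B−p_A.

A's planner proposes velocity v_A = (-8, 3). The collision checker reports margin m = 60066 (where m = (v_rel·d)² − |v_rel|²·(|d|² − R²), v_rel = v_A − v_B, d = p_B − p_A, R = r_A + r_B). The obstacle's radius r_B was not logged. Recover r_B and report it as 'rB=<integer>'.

m = 60066
d = (-10, 14);  v_rel = (-13, 11),  |v_rel|² = 290
v_rel×d = (-13)·(14) − (11)·(-10) = -72
since m = R²·290 − (-72)²:  R² = (5184 + 60066) / 290 = 225
R = √225 = 15  ⇒  r_B = 15 − 7 = 8

rB=8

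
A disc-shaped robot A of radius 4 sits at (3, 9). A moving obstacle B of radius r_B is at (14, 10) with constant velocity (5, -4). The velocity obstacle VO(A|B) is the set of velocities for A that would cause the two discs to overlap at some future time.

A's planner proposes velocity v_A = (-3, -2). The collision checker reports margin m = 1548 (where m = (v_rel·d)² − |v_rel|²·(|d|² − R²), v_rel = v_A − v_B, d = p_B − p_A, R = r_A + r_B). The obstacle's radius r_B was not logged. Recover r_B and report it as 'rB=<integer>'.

m = 1548
d = (11, 1);  v_rel = (-8, 2),  |v_rel|² = 68
v_rel×d = (-8)·(1) − (2)·(11) = -30
since m = R²·68 − (-30)²:  R² = (900 + 1548) / 68 = 36
R = √36 = 6  ⇒  r_B = 6 − 4 = 2

rB=2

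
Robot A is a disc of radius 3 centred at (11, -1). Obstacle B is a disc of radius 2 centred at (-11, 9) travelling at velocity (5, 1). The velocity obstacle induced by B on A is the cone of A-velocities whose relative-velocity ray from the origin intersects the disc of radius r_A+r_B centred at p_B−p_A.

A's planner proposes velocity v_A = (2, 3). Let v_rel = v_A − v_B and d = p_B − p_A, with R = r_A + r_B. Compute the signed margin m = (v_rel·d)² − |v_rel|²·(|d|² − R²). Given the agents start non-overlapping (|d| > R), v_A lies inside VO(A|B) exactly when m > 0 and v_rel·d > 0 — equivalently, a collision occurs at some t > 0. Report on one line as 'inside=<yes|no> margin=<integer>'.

d = (-22, 10),  |d|² = 584;  R = 3+2 = 5,  c = 584−5² = 559
v_rel = (-3, 2),  |v_rel|² = 13;  v_rel·d = (-3)·(-22) + (2)·(10) = 86
13·t² − 172·t + 559 = 0  ⇒  m = 86² − 13·559 = 129
m = 129 > 0,  v_rel·d = 86 > 0  ⇒  inside

inside=yes margin=129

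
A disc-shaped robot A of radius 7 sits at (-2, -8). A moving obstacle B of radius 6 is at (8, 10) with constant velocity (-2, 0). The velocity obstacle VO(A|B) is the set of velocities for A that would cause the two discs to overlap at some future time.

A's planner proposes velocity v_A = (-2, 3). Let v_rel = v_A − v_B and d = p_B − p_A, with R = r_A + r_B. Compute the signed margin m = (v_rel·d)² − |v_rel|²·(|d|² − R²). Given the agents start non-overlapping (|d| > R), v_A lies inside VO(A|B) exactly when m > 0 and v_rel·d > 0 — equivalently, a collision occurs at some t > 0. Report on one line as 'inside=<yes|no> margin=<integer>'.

d = (10, 18),  |d|² = 424;  R = 7+6 = 13,  c = 424−13² = 255
v_rel = (0, 3),  |v_rel|² = 9;  v_rel·d = (0)·(10) + (3)·(18) = 54
9·t² − 108·t + 255 = 0  ⇒  m = 54² − 9·255 = 621
m = 621 > 0,  v_rel·d = 54 > 0  ⇒  inside

inside=yes margin=621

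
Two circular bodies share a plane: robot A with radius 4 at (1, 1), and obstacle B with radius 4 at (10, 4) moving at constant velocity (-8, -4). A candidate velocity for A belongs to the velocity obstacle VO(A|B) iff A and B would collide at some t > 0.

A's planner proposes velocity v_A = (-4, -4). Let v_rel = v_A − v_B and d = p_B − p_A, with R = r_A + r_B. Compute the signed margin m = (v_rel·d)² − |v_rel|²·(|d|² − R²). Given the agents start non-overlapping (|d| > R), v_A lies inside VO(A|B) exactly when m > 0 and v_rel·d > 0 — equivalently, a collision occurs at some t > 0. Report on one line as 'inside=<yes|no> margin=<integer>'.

d = (9, 3),  |d|² = 90;  R = 4+4 = 8,  c = 90−8² = 26
v_rel = (4, 0),  |v_rel|² = 16;  v_rel·d = (4)·(9) + (0)·(3) = 36
16·t² − 72·t + 26 = 0  ⇒  m = 36² − 16·26 = 880
m = 880 > 0,  v_rel·d = 36 > 0  ⇒  inside

inside=yes margin=880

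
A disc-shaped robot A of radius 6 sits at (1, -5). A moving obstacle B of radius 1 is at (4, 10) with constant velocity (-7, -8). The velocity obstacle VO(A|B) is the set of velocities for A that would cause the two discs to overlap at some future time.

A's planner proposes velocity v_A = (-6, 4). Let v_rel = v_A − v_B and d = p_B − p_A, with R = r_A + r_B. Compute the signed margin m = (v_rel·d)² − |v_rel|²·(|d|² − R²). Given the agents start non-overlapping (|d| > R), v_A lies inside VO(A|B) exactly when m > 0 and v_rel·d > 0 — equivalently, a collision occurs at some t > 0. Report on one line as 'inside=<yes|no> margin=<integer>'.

d = (3, 15),  |d|² = 234;  R = 6+1 = 7,  c = 234−7² = 185
v_rel = (1, 12),  |v_rel|² = 145;  v_rel·d = (1)·(3) + (12)·(15) = 183
145·t² − 366·t + 185 = 0  ⇒  m = 183² − 145·185 = 6664
m = 6664 > 0,  v_rel·d = 183 > 0  ⇒  inside

inside=yes margin=6664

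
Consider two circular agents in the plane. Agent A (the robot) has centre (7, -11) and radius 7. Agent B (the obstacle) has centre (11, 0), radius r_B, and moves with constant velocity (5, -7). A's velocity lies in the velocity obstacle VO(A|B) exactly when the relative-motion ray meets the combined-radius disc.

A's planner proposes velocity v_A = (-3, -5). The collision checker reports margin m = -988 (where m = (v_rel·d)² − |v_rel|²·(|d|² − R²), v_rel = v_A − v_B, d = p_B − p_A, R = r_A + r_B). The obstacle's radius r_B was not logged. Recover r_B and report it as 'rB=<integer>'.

m = -988
d = (4, 11);  v_rel = (-8, 2),  |v_rel|² = 68
v_rel×d = (-8)·(11) − (2)·(4) = -96
since m = R²·68 − (-96)²:  R² = (9216 + -988) / 68 = 121
R = √121 = 11  ⇒  r_B = 11 − 7 = 4

rB=4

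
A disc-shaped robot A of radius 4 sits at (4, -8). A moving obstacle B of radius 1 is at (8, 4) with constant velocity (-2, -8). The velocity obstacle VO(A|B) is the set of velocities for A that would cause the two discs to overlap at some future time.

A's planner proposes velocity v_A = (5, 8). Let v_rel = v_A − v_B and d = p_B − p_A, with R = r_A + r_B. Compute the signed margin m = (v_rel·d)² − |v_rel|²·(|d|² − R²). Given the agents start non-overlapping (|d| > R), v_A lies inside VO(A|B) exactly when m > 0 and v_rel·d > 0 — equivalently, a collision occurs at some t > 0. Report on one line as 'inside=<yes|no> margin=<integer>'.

d = (4, 12),  |d|² = 160;  R = 4+1 = 5,  c = 160−5² = 135
v_rel = (7, 16),  |v_rel|² = 305;  v_rel·d = (7)·(4) + (16)·(12) = 220
305·t² − 440·t + 135 = 0  ⇒  m = 220² − 305·135 = 7225
m = 7225 > 0,  v_rel·d = 220 > 0  ⇒  inside

inside=yes margin=7225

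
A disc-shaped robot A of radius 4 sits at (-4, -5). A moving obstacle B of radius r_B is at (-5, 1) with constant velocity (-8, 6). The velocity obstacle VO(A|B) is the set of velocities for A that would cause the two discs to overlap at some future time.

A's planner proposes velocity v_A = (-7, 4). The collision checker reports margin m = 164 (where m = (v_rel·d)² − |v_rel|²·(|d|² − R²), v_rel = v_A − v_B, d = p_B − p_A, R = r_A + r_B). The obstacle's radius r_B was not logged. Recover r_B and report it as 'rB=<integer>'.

m = 164
d = (-1, 6);  v_rel = (1, -2),  |v_rel|² = 5
v_rel×d = (1)·(6) − (-2)·(-1) = 4
since m = R²·5 − 4²:  R² = (16 + 164) / 5 = 36
R = √36 = 6  ⇒  r_B = 6 − 4 = 2

rB=2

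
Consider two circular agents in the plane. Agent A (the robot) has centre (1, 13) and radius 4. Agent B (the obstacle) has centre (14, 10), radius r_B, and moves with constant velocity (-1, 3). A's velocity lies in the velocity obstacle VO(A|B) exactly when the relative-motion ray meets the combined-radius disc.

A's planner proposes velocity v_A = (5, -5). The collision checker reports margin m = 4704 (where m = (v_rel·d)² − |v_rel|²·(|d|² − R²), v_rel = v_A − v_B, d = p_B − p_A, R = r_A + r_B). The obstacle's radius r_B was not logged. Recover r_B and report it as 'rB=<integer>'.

m = 4704
d = (13, -3);  v_rel = (6, -8),  |v_rel|² = 100
v_rel×d = (6)·(-3) − (-8)·(13) = 86
since m = R²·100 − 86²:  R² = (7396 + 4704) / 100 = 121
R = √121 = 11  ⇒  r_B = 11 − 4 = 7

rB=7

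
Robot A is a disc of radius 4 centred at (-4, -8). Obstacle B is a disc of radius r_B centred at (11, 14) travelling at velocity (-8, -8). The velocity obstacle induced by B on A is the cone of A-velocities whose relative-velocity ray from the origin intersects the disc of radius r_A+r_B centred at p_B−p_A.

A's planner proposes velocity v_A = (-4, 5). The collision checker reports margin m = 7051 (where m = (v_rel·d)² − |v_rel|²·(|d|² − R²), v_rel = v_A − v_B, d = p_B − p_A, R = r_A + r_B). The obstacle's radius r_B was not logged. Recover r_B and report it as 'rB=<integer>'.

m = 7051
d = (15, 22);  v_rel = (4, 13),  |v_rel|² = 185
v_rel×d = (4)·(22) − (13)·(15) = -107
since m = R²·185 − (-107)²:  R² = (11449 + 7051) / 185 = 100
R = √100 = 10  ⇒  r_B = 10 − 4 = 6

rB=6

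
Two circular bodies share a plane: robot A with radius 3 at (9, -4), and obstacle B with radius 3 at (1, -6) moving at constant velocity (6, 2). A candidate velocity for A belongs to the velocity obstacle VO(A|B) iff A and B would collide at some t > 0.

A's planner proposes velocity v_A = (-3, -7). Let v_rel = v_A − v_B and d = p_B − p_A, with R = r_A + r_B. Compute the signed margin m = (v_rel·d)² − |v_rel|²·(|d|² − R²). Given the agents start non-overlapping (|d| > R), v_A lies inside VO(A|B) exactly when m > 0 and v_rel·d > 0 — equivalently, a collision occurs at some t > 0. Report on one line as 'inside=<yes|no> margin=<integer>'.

d = (-8, -2),  |d|² = 68;  R = 3+3 = 6,  c = 68−6² = 32
v_rel = (-9, -9),  |v_rel|² = 162;  v_rel·d = (-9)·(-8) + (-9)·(-2) = 90
162·t² − 180·t + 32 = 0  ⇒  m = 90² − 162·32 = 2916
m = 2916 > 0,  v_rel·d = 90 > 0  ⇒  inside

inside=yes margin=2916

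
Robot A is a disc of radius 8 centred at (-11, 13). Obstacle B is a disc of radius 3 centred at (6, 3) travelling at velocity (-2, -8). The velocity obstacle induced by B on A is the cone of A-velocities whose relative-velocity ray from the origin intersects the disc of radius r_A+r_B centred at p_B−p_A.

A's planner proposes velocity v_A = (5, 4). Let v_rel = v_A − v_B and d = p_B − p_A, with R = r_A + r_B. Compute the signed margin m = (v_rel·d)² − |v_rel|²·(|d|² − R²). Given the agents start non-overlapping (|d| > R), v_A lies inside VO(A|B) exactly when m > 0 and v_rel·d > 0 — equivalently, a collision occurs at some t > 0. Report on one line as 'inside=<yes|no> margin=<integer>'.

d = (17, -10),  |d|² = 389;  R = 8+3 = 11,  c = 389−11² = 268
v_rel = (7, 12),  |v_rel|² = 193;  v_rel·d = (7)·(17) + (12)·(-10) = -1
193·t² + 2·t + 268 = 0  ⇒  m = (-1)² − 193·268 = -51723
m = -51723 < 0,  v_rel·d = -1 < 0  ⇒  outside

inside=no margin=-51723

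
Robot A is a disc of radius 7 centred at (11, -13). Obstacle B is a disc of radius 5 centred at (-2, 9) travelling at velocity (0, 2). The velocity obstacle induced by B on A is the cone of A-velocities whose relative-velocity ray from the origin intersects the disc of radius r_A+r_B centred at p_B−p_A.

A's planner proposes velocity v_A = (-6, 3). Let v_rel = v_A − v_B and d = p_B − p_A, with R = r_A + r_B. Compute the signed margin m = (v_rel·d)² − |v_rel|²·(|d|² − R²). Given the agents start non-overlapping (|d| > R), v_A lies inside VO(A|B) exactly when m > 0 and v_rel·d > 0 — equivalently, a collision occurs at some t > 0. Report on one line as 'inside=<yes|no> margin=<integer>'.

d = (-13, 22),  |d|² = 653;  R = 7+5 = 12,  c = 653−12² = 509
v_rel = (-6, 1),  |v_rel|² = 37;  v_rel·d = (-6)·(-13) + (1)·(22) = 100
37·t² − 200·t + 509 = 0  ⇒  m = 100² − 37·509 = -8833
m = -8833 < 0,  v_rel·d = 100 > 0  ⇒  outside

inside=no margin=-8833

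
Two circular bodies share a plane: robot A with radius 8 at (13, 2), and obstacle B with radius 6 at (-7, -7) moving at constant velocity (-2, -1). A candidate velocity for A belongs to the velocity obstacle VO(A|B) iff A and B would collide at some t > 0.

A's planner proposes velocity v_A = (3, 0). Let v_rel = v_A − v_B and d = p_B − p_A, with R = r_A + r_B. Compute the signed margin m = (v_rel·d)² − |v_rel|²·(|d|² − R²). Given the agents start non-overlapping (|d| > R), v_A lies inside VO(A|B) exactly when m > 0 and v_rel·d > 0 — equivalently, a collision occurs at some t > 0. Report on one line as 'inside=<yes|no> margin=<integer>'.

d = (-20, -9),  |d|² = 481;  R = 8+6 = 14,  c = 481−14² = 285
v_rel = (5, 1),  |v_rel|² = 26;  v_rel·d = (5)·(-20) + (1)·(-9) = -109
26·t² + 218·t + 285 = 0  ⇒  m = (-109)² − 26·285 = 4471
m = 4471 > 0,  v_rel·d = -109 < 0  ⇒  outside

inside=no margin=4471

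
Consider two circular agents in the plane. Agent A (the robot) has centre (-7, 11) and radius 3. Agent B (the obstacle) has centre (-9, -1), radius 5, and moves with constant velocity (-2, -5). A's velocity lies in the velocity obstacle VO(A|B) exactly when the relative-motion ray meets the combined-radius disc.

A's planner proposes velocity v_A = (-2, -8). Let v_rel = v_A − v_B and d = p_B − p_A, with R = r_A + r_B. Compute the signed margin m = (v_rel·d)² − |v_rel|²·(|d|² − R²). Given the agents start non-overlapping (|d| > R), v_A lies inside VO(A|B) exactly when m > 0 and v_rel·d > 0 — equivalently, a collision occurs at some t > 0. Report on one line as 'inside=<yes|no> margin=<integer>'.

d = (-2, -12),  |d|² = 148;  R = 3+5 = 8,  c = 148−8² = 84
v_rel = (0, -3),  |v_rel|² = 9;  v_rel·d = (0)·(-2) + (-3)·(-12) = 36
9·t² − 72·t + 84 = 0  ⇒  m = 36² − 9·84 = 540
m = 540 > 0,  v_rel·d = 36 > 0  ⇒  inside

inside=yes margin=540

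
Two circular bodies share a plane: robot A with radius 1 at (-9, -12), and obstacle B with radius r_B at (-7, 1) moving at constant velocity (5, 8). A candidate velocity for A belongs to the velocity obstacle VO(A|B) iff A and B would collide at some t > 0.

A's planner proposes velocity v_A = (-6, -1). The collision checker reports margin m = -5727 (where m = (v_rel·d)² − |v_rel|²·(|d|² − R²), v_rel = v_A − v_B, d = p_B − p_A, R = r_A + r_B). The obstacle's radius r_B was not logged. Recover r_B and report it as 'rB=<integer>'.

m = -5727
d = (2, 13);  v_rel = (-11, -9),  |v_rel|² = 202
v_rel×d = (-11)·(13) − (-9)·(2) = -125
since m = R²·202 − (-125)²:  R² = (15625 + -5727) / 202 = 49
R = √49 = 7  ⇒  r_B = 7 − 1 = 6

rB=6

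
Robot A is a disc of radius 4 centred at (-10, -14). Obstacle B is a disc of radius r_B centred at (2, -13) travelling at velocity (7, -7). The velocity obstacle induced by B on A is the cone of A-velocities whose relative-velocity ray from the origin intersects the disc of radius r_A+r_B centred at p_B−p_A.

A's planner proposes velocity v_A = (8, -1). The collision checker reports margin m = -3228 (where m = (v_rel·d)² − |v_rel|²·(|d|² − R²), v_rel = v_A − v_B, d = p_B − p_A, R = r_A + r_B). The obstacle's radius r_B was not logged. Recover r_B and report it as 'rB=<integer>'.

m = -3228
d = (12, 1);  v_rel = (1, 6),  |v_rel|² = 37
v_rel×d = (1)·(1) − (6)·(12) = -71
since m = R²·37 − (-71)²:  R² = (5041 + -3228) / 37 = 49
R = √49 = 7  ⇒  r_B = 7 − 4 = 3

rB=3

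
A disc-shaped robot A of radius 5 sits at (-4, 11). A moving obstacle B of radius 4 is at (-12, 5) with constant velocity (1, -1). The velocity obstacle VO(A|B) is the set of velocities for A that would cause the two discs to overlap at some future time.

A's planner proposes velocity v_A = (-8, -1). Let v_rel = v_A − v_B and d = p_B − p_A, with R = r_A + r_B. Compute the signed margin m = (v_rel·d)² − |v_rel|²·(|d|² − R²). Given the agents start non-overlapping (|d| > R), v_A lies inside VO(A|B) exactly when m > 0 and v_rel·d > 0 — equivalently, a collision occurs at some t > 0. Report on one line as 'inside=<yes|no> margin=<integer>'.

d = (-8, -6),  |d|² = 100;  R = 5+4 = 9,  c = 100−9² = 19
v_rel = (-9, 0),  |v_rel|² = 81;  v_rel·d = (-9)·(-8) + (0)·(-6) = 72
81·t² − 144·t + 19 = 0  ⇒  m = 72² − 81·19 = 3645
m = 3645 > 0,  v_rel·d = 72 > 0  ⇒  inside

inside=yes margin=3645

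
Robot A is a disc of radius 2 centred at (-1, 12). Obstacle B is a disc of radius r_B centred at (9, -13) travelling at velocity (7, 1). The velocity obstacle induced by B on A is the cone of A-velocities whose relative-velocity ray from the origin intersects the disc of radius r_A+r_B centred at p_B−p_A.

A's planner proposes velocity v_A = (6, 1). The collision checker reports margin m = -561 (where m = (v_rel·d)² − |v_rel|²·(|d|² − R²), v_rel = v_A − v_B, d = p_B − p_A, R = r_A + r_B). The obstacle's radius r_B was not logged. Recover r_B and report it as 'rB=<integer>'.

m = -561
d = (10, -25);  v_rel = (-1, 0),  |v_rel|² = 1
v_rel×d = (-1)·(-25) − (0)·(10) = 25
since m = R²·1 − 25²:  R² = (625 + -561) / 1 = 64
R = √64 = 8  ⇒  r_B = 8 − 2 = 6

rB=6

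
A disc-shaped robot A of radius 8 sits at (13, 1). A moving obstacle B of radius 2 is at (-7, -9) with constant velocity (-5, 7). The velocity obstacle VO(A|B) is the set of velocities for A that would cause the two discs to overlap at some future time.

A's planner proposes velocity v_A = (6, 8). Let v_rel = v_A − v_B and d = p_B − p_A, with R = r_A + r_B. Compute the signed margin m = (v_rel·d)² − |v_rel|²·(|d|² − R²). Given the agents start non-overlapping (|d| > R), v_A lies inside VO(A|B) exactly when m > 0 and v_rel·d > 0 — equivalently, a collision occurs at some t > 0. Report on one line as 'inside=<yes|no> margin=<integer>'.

d = (-20, -10),  |d|² = 500;  R = 8+2 = 10,  c = 500−10² = 400
v_rel = (11, 1),  |v_rel|² = 122;  v_rel·d = (11)·(-20) + (1)·(-10) = -230
122·t² + 460·t + 400 = 0  ⇒  m = (-230)² − 122·400 = 4100
m = 4100 > 0,  v_rel·d = -230 < 0  ⇒  outside

inside=no margin=4100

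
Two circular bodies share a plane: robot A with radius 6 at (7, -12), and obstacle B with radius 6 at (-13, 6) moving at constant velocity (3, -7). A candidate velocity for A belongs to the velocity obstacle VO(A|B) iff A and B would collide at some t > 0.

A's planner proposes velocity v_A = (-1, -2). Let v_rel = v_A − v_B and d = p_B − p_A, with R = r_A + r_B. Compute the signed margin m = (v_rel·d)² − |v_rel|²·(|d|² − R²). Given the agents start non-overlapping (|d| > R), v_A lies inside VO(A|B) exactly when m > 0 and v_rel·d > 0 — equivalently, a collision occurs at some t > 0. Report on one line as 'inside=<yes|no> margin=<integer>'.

d = (-20, 18),  |d|² = 724;  R = 6+6 = 12,  c = 724−12² = 580
v_rel = (-4, 5),  |v_rel|² = 41;  v_rel·d = (-4)·(-20) + (5)·(18) = 170
41·t² − 340·t + 580 = 0  ⇒  m = 170² − 41·580 = 5120
m = 5120 > 0,  v_rel·d = 170 > 0  ⇒  inside

inside=yes margin=5120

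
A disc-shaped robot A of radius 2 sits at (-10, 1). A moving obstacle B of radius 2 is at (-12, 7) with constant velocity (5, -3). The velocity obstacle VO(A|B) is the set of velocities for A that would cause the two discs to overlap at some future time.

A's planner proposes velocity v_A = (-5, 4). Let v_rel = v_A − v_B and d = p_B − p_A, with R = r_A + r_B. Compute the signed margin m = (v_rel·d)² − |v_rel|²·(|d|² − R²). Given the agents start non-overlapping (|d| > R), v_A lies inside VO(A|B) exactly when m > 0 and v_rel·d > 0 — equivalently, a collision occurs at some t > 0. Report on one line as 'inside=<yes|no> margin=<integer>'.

d = (-2, 6),  |d|² = 40;  R = 2+2 = 4,  c = 40−4² = 24
v_rel = (-10, 7),  |v_rel|² = 149;  v_rel·d = (-10)·(-2) + (7)·(6) = 62
149·t² − 124·t + 24 = 0  ⇒  m = 62² − 149·24 = 268
m = 268 > 0,  v_rel·d = 62 > 0  ⇒  inside

inside=yes margin=268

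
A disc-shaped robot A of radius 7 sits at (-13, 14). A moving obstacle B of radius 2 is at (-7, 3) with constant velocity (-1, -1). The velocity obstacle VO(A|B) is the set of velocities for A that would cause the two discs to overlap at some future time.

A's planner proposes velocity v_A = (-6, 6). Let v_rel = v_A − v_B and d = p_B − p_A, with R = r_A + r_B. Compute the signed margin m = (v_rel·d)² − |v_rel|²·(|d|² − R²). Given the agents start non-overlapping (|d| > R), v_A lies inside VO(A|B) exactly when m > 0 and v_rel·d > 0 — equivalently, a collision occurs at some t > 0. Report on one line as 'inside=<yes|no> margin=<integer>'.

d = (6, -11),  |d|² = 157;  R = 7+2 = 9,  c = 157−9² = 76
v_rel = (-5, 7),  |v_rel|² = 74;  v_rel·d = (-5)·(6) + (7)·(-11) = -107
74·t² + 214·t + 76 = 0  ⇒  m = (-107)² − 74·76 = 5825
m = 5825 > 0,  v_rel·d = -107 < 0  ⇒  outside

inside=no margin=5825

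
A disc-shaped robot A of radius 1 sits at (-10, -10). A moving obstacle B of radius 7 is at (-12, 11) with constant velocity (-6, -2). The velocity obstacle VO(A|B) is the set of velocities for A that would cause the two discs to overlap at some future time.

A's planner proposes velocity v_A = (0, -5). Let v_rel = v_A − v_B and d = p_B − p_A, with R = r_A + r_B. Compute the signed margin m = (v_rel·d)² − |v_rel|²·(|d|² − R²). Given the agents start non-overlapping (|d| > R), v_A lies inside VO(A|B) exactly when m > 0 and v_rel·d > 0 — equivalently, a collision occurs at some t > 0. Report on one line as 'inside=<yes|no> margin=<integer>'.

d = (-2, 21),  |d|² = 445;  R = 1+7 = 8,  c = 445−8² = 381
v_rel = (6, -3),  |v_rel|² = 45;  v_rel·d = (6)·(-2) + (-3)·(21) = -75
45·t² + 150·t + 381 = 0  ⇒  m = (-75)² − 45·381 = -11520
m = -11520 < 0,  v_rel·d = -75 < 0  ⇒  outside

inside=no margin=-11520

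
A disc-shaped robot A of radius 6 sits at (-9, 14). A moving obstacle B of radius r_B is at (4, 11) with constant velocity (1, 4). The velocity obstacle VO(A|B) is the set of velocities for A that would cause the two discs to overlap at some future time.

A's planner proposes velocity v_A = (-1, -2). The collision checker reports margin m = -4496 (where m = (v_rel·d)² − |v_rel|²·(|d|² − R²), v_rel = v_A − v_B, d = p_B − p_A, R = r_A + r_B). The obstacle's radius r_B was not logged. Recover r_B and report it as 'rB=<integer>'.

m = -4496
d = (13, -3);  v_rel = (-2, -6),  |v_rel|² = 40
v_rel×d = (-2)·(-3) − (-6)·(13) = 84
since m = R²·40 − 84²:  R² = (7056 + -4496) / 40 = 64
R = √64 = 8  ⇒  r_B = 8 − 6 = 2

rB=2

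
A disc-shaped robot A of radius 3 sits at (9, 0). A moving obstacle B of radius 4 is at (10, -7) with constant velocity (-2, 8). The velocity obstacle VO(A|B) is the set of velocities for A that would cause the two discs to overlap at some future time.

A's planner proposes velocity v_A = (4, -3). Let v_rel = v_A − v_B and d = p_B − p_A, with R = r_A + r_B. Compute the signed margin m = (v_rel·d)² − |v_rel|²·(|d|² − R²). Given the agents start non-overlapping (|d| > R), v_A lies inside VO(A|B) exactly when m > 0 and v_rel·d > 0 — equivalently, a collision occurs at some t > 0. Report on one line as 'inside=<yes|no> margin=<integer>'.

d = (1, -7),  |d|² = 50;  R = 3+4 = 7,  c = 50−7² = 1
v_rel = (6, -11),  |v_rel|² = 157;  v_rel·d = (6)·(1) + (-11)·(-7) = 83
157·t² − 166·t + 1 = 0  ⇒  m = 83² − 157·1 = 6732
m = 6732 > 0,  v_rel·d = 83 > 0  ⇒  inside

inside=yes margin=6732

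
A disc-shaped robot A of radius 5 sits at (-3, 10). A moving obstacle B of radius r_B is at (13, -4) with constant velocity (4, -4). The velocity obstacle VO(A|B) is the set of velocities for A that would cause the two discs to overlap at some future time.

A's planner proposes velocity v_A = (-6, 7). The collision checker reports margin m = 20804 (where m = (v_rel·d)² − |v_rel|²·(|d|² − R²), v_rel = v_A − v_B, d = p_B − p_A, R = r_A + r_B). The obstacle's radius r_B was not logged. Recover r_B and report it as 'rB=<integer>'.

m = 20804
d = (16, -14);  v_rel = (-10, 11),  |v_rel|² = 221
v_rel×d = (-10)·(-14) − (11)·(16) = -36
since m = R²·221 − (-36)²:  R² = (1296 + 20804) / 221 = 100
R = √100 = 10  ⇒  r_B = 10 − 5 = 5

rB=5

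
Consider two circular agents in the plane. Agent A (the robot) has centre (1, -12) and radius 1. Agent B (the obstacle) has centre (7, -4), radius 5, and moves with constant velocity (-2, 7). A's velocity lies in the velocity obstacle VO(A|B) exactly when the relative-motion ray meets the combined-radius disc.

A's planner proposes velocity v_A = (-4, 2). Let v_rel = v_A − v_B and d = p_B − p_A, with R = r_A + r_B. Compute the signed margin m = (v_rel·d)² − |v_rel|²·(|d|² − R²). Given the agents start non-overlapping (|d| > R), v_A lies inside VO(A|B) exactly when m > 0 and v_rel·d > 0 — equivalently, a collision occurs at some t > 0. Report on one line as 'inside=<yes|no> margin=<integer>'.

d = (6, 8),  |d|² = 100;  R = 1+5 = 6,  c = 100−6² = 64
v_rel = (-2, -5),  |v_rel|² = 29;  v_rel·d = (-2)·(6) + (-5)·(8) = -52
29·t² + 104·t + 64 = 0  ⇒  m = (-52)² − 29·64 = 848
m = 848 > 0,  v_rel·d = -52 < 0  ⇒  outside

inside=no margin=848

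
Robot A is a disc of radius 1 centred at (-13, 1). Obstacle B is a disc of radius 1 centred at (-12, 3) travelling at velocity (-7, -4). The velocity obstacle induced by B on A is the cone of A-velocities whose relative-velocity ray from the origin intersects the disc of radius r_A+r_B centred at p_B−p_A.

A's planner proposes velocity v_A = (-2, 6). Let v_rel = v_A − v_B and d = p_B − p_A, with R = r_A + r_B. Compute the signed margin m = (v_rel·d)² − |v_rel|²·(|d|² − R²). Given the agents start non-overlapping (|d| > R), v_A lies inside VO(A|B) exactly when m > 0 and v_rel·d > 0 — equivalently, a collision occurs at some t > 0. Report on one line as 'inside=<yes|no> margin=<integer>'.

d = (1, 2),  |d|² = 5;  R = 1+1 = 2,  c = 5−2² = 1
v_rel = (5, 10),  |v_rel|² = 125;  v_rel·d = (5)·(1) + (10)·(2) = 25
125·t² − 50·t + 1 = 0  ⇒  m = 25² − 125·1 = 500
m = 500 > 0,  v_rel·d = 25 > 0  ⇒  inside

inside=yes margin=500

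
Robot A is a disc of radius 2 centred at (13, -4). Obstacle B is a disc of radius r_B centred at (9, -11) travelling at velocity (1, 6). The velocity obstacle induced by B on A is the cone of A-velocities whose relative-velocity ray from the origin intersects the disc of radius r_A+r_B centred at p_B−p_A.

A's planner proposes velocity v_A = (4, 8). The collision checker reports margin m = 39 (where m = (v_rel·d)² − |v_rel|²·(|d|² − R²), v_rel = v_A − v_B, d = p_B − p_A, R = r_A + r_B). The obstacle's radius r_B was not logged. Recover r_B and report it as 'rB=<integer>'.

m = 39
d = (-4, -7);  v_rel = (3, 2),  |v_rel|² = 13
v_rel×d = (3)·(-7) − (2)·(-4) = -13
since m = R²·13 − (-13)²:  R² = (169 + 39) / 13 = 16
R = √16 = 4  ⇒  r_B = 4 − 2 = 2

rB=2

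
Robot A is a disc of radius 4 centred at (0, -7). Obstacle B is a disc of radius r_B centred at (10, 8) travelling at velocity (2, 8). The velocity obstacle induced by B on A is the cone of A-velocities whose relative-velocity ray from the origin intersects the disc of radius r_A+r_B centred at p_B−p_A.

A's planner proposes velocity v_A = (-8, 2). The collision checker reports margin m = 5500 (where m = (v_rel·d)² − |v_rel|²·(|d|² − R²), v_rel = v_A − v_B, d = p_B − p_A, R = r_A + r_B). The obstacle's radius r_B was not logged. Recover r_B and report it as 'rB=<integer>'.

m = 5500
d = (10, 15);  v_rel = (-10, -6),  |v_rel|² = 136
v_rel×d = (-10)·(15) − (-6)·(10) = -90
since m = R²·136 − (-90)²:  R² = (8100 + 5500) / 136 = 100
R = √100 = 10  ⇒  r_B = 10 − 4 = 6

rB=6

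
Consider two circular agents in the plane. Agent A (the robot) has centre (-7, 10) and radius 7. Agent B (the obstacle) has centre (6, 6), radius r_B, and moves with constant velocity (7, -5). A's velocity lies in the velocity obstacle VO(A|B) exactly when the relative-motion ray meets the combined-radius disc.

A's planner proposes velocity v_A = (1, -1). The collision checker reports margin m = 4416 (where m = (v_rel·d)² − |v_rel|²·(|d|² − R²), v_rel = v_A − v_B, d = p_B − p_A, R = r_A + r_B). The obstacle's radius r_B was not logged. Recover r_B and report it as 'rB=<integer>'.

m = 4416
d = (13, -4);  v_rel = (-6, 4),  |v_rel|² = 52
v_rel×d = (-6)·(-4) − (4)·(13) = -28
since m = R²·52 − (-28)²:  R² = (784 + 4416) / 52 = 100
R = √100 = 10  ⇒  r_B = 10 − 7 = 3

rB=3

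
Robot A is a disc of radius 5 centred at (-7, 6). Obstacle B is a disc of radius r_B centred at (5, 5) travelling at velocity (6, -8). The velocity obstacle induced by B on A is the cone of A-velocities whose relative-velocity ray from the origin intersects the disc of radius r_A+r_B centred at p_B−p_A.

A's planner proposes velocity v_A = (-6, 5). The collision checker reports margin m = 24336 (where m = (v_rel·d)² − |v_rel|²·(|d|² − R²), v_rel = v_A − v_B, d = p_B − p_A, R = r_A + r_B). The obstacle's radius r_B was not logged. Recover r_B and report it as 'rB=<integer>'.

m = 24336
d = (12, -1);  v_rel = (-12, 13),  |v_rel|² = 313
v_rel×d = (-12)·(-1) − (13)·(12) = -144
since m = R²·313 − (-144)²:  R² = (20736 + 24336) / 313 = 144
R = √144 = 12  ⇒  r_B = 12 − 5 = 7

rB=7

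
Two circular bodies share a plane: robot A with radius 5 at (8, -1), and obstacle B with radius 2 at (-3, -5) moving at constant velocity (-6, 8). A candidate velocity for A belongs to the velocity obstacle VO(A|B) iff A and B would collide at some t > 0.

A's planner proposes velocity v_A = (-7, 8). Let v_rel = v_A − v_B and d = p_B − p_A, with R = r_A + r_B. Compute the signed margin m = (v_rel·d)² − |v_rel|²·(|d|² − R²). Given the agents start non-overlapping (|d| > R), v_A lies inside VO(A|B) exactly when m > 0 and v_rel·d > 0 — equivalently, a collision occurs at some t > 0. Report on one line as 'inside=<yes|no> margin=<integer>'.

d = (-11, -4),  |d|² = 137;  R = 5+2 = 7,  c = 137−7² = 88
v_rel = (-1, 0),  |v_rel|² = 1;  v_rel·d = (-1)·(-11) + (0)·(-4) = 11
1·t² − 22·t + 88 = 0  ⇒  m = 11² − 1·88 = 33
m = 33 > 0,  v_rel·d = 11 > 0  ⇒  inside

inside=yes margin=33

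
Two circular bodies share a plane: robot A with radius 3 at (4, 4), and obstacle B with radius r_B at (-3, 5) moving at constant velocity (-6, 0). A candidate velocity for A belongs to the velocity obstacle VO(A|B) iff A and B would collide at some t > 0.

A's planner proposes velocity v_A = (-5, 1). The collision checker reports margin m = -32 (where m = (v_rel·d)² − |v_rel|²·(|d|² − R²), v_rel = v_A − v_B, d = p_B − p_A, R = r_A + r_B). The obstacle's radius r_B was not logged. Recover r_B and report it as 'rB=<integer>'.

m = -32
d = (-7, 1);  v_rel = (1, 1),  |v_rel|² = 2
v_rel×d = (1)·(1) − (1)·(-7) = 8
since m = R²·2 − 8²:  R² = (64 + -32) / 2 = 16
R = √16 = 4  ⇒  r_B = 4 − 3 = 1

rB=1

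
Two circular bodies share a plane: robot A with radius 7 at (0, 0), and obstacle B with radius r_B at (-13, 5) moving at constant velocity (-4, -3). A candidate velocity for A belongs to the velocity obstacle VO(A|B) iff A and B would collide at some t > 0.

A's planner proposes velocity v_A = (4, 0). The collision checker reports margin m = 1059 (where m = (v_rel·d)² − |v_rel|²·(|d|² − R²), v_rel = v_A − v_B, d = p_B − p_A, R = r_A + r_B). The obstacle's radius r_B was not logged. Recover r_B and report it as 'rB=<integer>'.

m = 1059
d = (-13, 5);  v_rel = (8, 3),  |v_rel|² = 73
v_rel×d = (8)·(5) − (3)·(-13) = 79
since m = R²·73 − 79²:  R² = (6241 + 1059) / 73 = 100
R = √100 = 10  ⇒  r_B = 10 − 7 = 3

rB=3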